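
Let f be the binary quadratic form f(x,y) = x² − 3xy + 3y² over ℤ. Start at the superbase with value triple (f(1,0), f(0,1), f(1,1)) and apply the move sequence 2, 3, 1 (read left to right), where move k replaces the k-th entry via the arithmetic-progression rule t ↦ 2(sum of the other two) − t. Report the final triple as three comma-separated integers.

start (1,3,1) = (f(1,0),f(0,1),f(1,1))
replace slot 2: 2·(1+1) − 3 = 1 → (1,1,1)
replace slot 3: 2·(1+1) − 1 = 3 → (1,1,3)
replace slot 1: 2·(1+3) − 1 = 7 → (7,1,3)

7,1,3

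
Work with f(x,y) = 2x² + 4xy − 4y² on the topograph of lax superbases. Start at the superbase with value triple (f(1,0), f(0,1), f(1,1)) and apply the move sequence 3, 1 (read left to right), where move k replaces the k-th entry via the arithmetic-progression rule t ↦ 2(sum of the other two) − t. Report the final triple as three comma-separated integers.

start (2,-4,2) = (f(1,0),f(0,1),f(1,1))
replace slot 3: 2·(2+(-4)) − 2 = -6 → (2,-4,-6)
replace slot 1: 2·((-4)+(-6)) − 2 = -22 → (-22,-4,-6)

-22,-4,-6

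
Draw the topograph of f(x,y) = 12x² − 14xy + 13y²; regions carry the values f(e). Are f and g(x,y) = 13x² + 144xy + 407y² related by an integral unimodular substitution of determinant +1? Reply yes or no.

D₁ = -428, D₂ = -428
f: translate: b→10 (≡-14 mod 24), so (12,-14,13)→(12,10,11)
f: flip: (12,10,11)→(11,-10,12)
f: reduced (well bottom): (11,-10,12) with a≤c, −a<b≤a
g: translate: b→-12 (≡144 mod 26), so (13,144,407)→(13,-12,11)
g: flip: (13,-12,11)→(11,12,13)
g: translate: b→-10 (≡12 mod 22), so (11,12,13)→(11,-10,12)
g: reduced (well bottom): (11,-10,12) with a≤c, −a<b≤a
reduced forms (11, -10, 12) vs (11, -10, 12) ⇒ equivalent

yes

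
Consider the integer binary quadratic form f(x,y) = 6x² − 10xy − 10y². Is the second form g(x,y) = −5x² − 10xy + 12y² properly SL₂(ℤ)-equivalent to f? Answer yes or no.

D₁ = 340, D₂ = 340
river cycle of f (length 6): (-10, 10, 6), (6, 14, -6), (-6, 10, 10), (10, 10, -6), (-6, 14, 6), (6, 10, -10)
river cycle of g (length 14): (12, 10, -5), (-5, 10, 12), (12, 14, -3), (-3, 16, 7), (7, 12, -7), (-7, 16, 3), (3, 14, -12), (-12, 10, 5), (5, 10, -12), (-12, 14, 3), … (4 more)
cycles differ ⇒ inequivalent

no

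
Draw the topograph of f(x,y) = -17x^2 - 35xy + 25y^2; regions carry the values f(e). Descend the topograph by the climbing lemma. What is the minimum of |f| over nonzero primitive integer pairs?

descent: ρ → (25,35,-17)  [lands on river]
river: ρ → (-17,33,27)
river: ρ → (27,21,-23)
river: ρ → (-23,25,25)
river: ρ → (25,25,-23)
river: ρ → (-23,21,27)
river: ρ → (27,33,-17)
river: ρ → (-17,35,25)
river: ρ → (25,15,-27)
river: ρ → (-27,39,13)
river: ρ → (13,39,-27)
river: ρ → (-27,15,25)
closes: descent 1, river 12
min |a| on river = 13

13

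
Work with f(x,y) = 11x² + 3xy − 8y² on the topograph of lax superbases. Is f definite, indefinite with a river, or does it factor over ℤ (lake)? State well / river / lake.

D = b²−4ac = 3² − 4·11·(-8) = 361
D = 19² is a perfect square ⇒ form factors over ℤ ⇒ lakes

lake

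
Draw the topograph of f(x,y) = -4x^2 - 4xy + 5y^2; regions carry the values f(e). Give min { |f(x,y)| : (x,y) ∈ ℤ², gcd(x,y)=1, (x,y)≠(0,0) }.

descent: ρ → (5,4,-4)  [lands on river]
river: ρ → (-4,4,5)
river: ρ → (5,6,-3)
river: ρ → (-3,6,5)
closes: descent 1, river 4
min |a| on river = 3

3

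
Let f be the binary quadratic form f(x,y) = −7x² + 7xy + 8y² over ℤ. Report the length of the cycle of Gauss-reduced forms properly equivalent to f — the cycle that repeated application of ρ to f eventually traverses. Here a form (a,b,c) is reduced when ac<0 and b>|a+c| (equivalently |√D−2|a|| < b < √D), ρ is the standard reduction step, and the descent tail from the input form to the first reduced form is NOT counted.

D = 273, ⌊√D⌋ = 16
river: ρ → (8,9,-6)
river: ρ → (-6,15,2)
river: ρ → (2,13,-13)
river: ρ → (-13,13,2)
river: ρ → (2,15,-6)
river: ρ → (-6,9,8)
river: ρ → (8,7,-7)
river: ρ → (-7,7,8)
ρ-cycle length = 8 (tail of 0 descent steps not counted)

8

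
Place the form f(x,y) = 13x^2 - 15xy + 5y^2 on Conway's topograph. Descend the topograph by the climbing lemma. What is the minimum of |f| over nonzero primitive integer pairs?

translate: b→11 (≡-15 mod 26), so (13,-15,5)→(13,11,3)
flip: (13,11,3)→(3,-11,13)
translate: b→1 (≡-11 mod 6), so (3,-11,13)→(3,1,3)
reduced (well bottom): (3,1,3) with a≤c, −a<b≤a
well minimum = a = 3

3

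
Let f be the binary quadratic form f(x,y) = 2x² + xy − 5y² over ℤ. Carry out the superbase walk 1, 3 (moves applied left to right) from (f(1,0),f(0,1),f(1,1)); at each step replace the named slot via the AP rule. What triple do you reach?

start (2,-5,-2) = (f(1,0),f(0,1),f(1,1))
replace slot 1: 2·((-5)+(-2)) − 2 = -16 → (-16,-5,-2)
replace slot 3: 2·((-16)+(-5)) − (-2) = -40 → (-16,-5,-40)

-16,-5,-40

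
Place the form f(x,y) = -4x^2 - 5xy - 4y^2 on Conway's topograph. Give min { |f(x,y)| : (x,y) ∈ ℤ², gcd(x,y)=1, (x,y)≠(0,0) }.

translate: b→-3 (≡5 mod 8), so (4,5,4)→(4,-3,3)
flip: (4,-3,3)→(3,3,4)
reduced (well bottom): (3,3,4) with a≤c, −a<b≤a
well minimum |f| = |-3| = 3 (negative-definite)

3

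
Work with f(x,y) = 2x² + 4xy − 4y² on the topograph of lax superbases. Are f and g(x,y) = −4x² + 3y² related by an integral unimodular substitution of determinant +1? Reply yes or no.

D₁ = 48, D₂ = 48
river cycle of f (length 2): (-4, 4, 2), (2, 4, -4)
river cycle of g (length 2): (3, 6, -1), (-1, 6, 3)
cycles differ ⇒ inequivalent

no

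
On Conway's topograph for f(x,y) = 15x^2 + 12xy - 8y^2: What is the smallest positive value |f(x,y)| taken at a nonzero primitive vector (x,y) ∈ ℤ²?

river: ρ → (-8,20,7)
river: ρ → (7,22,-5)
river: ρ → (-5,18,15)
river: ρ → (15,12,-8)
closes: descent 0, river 4
min |a| on river = 5

5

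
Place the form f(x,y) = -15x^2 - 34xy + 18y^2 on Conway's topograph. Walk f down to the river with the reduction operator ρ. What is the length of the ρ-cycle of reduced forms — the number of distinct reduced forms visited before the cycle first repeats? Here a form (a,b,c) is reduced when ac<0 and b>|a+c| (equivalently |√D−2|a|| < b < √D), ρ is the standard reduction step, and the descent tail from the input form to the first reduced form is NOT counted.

D = 2236, ⌊√D⌋ = 47
descent: ρ → (18,34,-15)  [lands on river]
river: ρ → (-15,26,26)
river: ρ → (26,26,-15)
river: ρ → (-15,34,18)
river: ρ → (18,38,-11)
river: ρ → (-11,28,33)
river: ρ → (33,38,-6)
river: ρ → (-6,46,5)
river: ρ → (5,44,-15)
river: ρ → (-15,46,2)
river: ρ → (2,46,-15)
river: ρ → (-15,44,5)
river: ρ → (5,46,-6)
river: ρ → (-6,38,33)
river: ρ → (33,28,-11)
river: ρ → (-11,38,18)
ρ-cycle length = 16 (tail of 1 descent step not counted)

16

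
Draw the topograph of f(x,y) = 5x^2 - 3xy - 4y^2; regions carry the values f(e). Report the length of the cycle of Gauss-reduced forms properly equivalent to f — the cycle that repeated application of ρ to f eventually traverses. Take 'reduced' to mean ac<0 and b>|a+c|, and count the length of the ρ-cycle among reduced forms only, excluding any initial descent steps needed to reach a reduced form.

D = 89, ⌊√D⌋ = 9
descent: ρ → (-4,3,5)  [lands on river]
river: ρ → (5,7,-2)
river: ρ → (-2,9,1)
river: ρ → (1,9,-2)
river: ρ → (-2,7,5)
river: ρ → (5,3,-4)
river: ρ → (-4,5,4)
river: ρ → (4,3,-5)
river: ρ → (-5,7,2)
river: ρ → (2,9,-1)
river: ρ → (-1,9,2)
river: ρ → (2,7,-5)
river: ρ → (-5,3,4)
river: ρ → (4,5,-4)
ρ-cycle length = 14 (tail of 1 descent step not counted)

14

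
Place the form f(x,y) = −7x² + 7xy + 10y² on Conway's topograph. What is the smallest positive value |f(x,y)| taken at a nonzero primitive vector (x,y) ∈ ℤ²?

river: ρ → (10,13,-4)
river: ρ → (-4,11,13)
river: ρ → (13,15,-2)
river: ρ → (-2,17,5)
river: ρ → (5,13,-8)
river: ρ → (-8,3,10)
river: ρ → (10,17,-1)
river: ρ → (-1,17,10)
river: ρ → (10,3,-8)
river: ρ → (-8,13,5)
river: ρ → (5,17,-2)
river: ρ → (-2,15,13)
river: ρ → (13,11,-4)
river: ρ → (-4,13,10)
river: ρ → (10,7,-7)
river: ρ → (-7,7,10)
closes: descent 0, river 16
min |a| on river = 1

1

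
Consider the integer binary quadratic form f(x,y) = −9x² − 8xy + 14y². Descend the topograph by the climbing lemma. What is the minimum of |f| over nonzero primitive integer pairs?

descent: ρ → (14,8,-9)  [lands on river]
river: ρ → (-9,10,13)
river: ρ → (13,16,-6)
river: ρ → (-6,20,7)
river: ρ → (7,22,-3)
river: ρ → (-3,20,14)
closes: descent 1, river 6
min |a| on river = 3

3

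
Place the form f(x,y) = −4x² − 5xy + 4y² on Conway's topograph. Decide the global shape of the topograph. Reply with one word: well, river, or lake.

D = b²−4ac = (-5)² − 4·(-4)·4 = 89
D > 0 non-square ⇒ indefinite ⇒ periodic river

river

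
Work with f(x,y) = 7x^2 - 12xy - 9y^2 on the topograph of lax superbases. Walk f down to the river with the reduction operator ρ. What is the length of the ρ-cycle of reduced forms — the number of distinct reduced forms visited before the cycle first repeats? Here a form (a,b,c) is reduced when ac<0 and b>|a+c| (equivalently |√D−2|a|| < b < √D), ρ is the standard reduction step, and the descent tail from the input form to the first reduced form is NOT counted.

D = 396, ⌊√D⌋ = 19
descent: ρ → (-9,12,7)  [lands on river]
river: ρ → (7,16,-5)
river: ρ → (-5,14,10)
river: ρ → (10,6,-9)
ρ-cycle length = 4 (tail of 1 descent step not counted)

4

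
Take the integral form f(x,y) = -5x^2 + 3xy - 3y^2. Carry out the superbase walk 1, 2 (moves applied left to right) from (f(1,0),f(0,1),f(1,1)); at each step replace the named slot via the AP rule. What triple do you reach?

start (-5,-3,-5) = (f(1,0),f(0,1),f(1,1))
replace slot 1: 2·((-3)+(-5)) − (-5) = -11 → (-11,-3,-5)
replace slot 2: 2·((-11)+(-5)) − (-3) = -29 → (-11,-29,-5)

-11,-29,-5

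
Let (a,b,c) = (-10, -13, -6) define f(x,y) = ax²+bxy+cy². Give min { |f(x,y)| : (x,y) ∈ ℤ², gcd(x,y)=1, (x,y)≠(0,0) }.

translate: b→-7 (≡13 mod 20), so (10,13,6)→(10,-7,3)
flip: (10,-7,3)→(3,7,10)
translate: b→1 (≡7 mod 6), so (3,7,10)→(3,1,6)
reduced (well bottom): (3,1,6) with a≤c, −a<b≤a
well minimum |f| = |-3| = 3 (negative-definite)

3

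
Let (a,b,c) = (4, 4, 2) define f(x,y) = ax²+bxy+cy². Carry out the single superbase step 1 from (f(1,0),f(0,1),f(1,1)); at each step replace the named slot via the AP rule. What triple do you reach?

start (4,2,10) = (f(1,0),f(0,1),f(1,1))
replace slot 1: 2·(2+10) − 4 = 20 → (20,2,10)

20,2,10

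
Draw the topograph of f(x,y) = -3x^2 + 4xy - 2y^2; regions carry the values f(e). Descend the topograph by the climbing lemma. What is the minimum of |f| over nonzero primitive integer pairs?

translate: b→2 (≡-4 mod 6), so (3,-4,2)→(3,2,1)
flip: (3,2,1)→(1,-2,3)
translate: b→0 (≡-2 mod 2), so (1,-2,3)→(1,0,2)
reduced (well bottom): (1,0,2) with a≤c, −a<b≤a
well minimum |f| = |-1| = 1 (negative-definite)

1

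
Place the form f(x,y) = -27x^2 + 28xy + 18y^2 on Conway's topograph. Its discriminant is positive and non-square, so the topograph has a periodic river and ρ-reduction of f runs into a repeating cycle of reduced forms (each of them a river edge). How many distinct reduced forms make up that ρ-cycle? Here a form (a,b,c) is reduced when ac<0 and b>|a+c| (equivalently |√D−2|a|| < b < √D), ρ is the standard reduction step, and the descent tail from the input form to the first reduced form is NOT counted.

D = 2728, ⌊√D⌋ = 52
river: ρ → (18,44,-11)
river: ρ → (-11,44,18)
river: ρ → (18,28,-27)
river: ρ → (-27,26,19)
river: ρ → (19,50,-3)
river: ρ → (-3,52,2)
river: ρ → (2,52,-3)
river: ρ → (-3,50,19)
river: ρ → (19,26,-27)
river: ρ → (-27,28,18)
ρ-cycle length = 10 (tail of 0 descent steps not counted)

10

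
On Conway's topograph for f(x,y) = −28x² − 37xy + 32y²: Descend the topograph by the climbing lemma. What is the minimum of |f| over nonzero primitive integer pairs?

descent: ρ → (32,37,-28)  [lands on river]
river: ρ → (-28,19,41)
river: ρ → (41,63,-6)
river: ρ → (-6,69,8)
river: ρ → (8,59,-46)
river: ρ → (-46,33,21)
river: ρ → (21,51,-28)
river: ρ → (-28,61,11)
river: ρ → (11,49,-58)
river: ρ → (-58,67,2)
river: ρ → (2,69,-24)
river: ρ → (-24,27,44)
river: ρ → (44,61,-7)
river: ρ → (-7,65,26)
river: ρ → (26,39,-33)
river: ρ → (-33,27,32)
closes: descent 1, river 16
min |a| on river = 2

2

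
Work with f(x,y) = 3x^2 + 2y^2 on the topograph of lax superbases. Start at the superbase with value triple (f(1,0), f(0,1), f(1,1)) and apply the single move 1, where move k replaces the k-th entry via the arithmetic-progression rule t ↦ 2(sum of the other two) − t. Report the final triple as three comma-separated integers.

start (3,2,5) = (f(1,0),f(0,1),f(1,1))
replace slot 1: 2·(2+5) − 3 = 11 → (11,2,5)

11,2,5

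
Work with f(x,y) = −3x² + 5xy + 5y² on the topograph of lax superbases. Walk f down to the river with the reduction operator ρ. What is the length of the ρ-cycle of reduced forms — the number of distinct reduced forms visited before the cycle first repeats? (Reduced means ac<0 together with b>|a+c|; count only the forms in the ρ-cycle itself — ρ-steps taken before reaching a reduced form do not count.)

D = 85, ⌊√D⌋ = 9
river: ρ → (5,5,-3)
river: ρ → (-3,7,3)
river: ρ → (3,5,-5)
river: ρ → (-5,5,3)
river: ρ → (3,7,-3)
river: ρ → (-3,5,5)
ρ-cycle length = 6 (tail of 0 descent steps not counted)

6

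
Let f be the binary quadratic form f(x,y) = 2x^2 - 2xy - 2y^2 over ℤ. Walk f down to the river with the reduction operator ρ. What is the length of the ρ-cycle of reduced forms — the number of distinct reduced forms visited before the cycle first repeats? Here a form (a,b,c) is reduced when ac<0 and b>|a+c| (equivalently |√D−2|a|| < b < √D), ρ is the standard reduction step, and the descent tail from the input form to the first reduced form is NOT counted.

D = 20, ⌊√D⌋ = 4
descent: ρ → (-2,2,2)  [lands on river]
river: ρ → (2,2,-2)
ρ-cycle length = 2 (tail of 1 descent step not counted)

2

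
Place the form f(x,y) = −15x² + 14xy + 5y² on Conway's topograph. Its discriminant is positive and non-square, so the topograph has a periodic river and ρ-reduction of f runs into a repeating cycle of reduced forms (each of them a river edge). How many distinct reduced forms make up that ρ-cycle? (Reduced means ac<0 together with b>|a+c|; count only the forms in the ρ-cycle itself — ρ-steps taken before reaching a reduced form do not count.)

D = 496, ⌊√D⌋ = 22
river: ρ → (5,16,-12)
river: ρ → (-12,8,9)
river: ρ → (9,10,-11)
river: ρ → (-11,12,8)
river: ρ → (8,20,-3)
river: ρ → (-3,22,1)
river: ρ → (1,22,-3)
river: ρ → (-3,20,8)
river: ρ → (8,12,-11)
river: ρ → (-11,10,9)
river: ρ → (9,8,-12)
river: ρ → (-12,16,5)
river: ρ → (5,14,-15)
river: ρ → (-15,16,4)
river: ρ → (4,16,-15)
river: ρ → (-15,14,5)
ρ-cycle length = 16 (tail of 0 descent steps not counted)

16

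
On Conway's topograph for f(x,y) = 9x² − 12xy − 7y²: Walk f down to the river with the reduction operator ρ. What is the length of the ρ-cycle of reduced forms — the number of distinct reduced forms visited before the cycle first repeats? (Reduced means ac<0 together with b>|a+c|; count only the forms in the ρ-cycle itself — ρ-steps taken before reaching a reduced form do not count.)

D = 396, ⌊√D⌋ = 19
descent: ρ → (-7,12,9)  [lands on river]
river: ρ → (9,6,-10)
river: ρ → (-10,14,5)
river: ρ → (5,16,-7)
ρ-cycle length = 4 (tail of 1 descent step not counted)

4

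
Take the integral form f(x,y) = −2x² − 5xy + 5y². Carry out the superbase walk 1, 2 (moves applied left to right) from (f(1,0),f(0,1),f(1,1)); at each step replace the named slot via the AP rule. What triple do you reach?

start (-2,5,-2) = (f(1,0),f(0,1),f(1,1))
replace slot 1: 2·(5+(-2)) − (-2) = 8 → (8,5,-2)
replace slot 2: 2·(8+(-2)) − 5 = 7 → (8,7,-2)

8,7,-2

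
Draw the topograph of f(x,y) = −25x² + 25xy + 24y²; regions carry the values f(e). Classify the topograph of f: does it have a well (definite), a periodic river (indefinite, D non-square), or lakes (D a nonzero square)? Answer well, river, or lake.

D = b²−4ac = 25² − 4·(-25)·24 = 3025
D = 55² is a perfect square ⇒ form factors over ℤ ⇒ lakes

lake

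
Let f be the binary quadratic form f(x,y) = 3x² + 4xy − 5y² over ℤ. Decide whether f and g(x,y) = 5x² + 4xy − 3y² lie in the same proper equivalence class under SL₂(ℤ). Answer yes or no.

D₁ = 76, D₂ = 76
river cycle of f (length 6): (-5, 6, 2), (2, 6, -5), (-5, 4, 3), (3, 8, -1), (-1, 8, 3), (3, 4, -5)
river cycle of g (length 6): (-3, 8, 1), (1, 8, -3), (-3, 4, 5), (5, 6, -2), (-2, 6, 5), (5, 4, -3)
cycles differ ⇒ inequivalent

no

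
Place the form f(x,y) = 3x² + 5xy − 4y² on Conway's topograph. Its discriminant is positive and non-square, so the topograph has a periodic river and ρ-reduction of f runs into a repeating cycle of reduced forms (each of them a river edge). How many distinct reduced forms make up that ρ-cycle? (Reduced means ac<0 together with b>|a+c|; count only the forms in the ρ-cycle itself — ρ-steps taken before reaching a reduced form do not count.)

D = 73, ⌊√D⌋ = 8
river: ρ → (-4,3,4)
river: ρ → (4,5,-3)
river: ρ → (-3,7,2)
river: ρ → (2,5,-6)
river: ρ → (-6,7,1)
river: ρ → (1,7,-6)
river: ρ → (-6,5,2)
river: ρ → (2,7,-3)
river: ρ → (-3,5,4)
river: ρ → (4,3,-4)
river: ρ → (-4,5,3)
river: ρ → (3,7,-2)
river: ρ → (-2,5,6)
river: ρ → (6,7,-1)
river: ρ → (-1,7,6)
river: ρ → (6,5,-2)
river: ρ → (-2,7,3)
river: ρ → (3,5,-4)
ρ-cycle length = 18 (tail of 0 descent steps not counted)

18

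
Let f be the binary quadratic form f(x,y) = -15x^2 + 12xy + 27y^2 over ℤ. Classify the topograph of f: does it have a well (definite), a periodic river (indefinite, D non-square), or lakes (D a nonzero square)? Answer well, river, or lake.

D = b²−4ac = 12² − 4·(-15)·27 = 1764
D = 42² is a perfect square ⇒ form factors over ℤ ⇒ lakes

lake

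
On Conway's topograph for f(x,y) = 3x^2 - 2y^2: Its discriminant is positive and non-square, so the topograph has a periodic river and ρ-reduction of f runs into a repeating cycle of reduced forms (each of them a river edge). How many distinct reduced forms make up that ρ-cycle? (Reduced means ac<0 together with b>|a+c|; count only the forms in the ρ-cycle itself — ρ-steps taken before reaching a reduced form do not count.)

D = 24, ⌊√D⌋ = 4
descent: ρ → (-2,4,1)  [lands on river]
river: ρ → (1,4,-2)
ρ-cycle length = 2 (tail of 1 descent step not counted)

2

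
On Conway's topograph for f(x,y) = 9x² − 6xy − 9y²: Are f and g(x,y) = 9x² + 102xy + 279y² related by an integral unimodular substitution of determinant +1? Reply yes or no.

D₁ = 360, D₂ = 360
river cycle of f (length 6): (-9, 6, 9), (9, 12, -6), (-6, 12, 9), (9, 6, -9), (-9, 12, 6), (6, 12, -9)
river cycle of g (length 6): (9, 12, -6), (-6, 12, 9), (9, 6, -9), (-9, 12, 6), (6, 12, -9), (-9, 6, 9)
cycles coincide ⇒ equivalent

yes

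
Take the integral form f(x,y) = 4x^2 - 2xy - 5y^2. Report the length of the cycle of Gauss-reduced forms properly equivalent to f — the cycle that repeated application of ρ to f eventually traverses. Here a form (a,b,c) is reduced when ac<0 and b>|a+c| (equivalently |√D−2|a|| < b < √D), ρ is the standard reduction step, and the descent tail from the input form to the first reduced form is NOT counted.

D = 84, ⌊√D⌋ = 9
descent: ρ → (-5,2,4)  [lands on river]
river: ρ → (4,6,-3)
river: ρ → (-3,6,4)
river: ρ → (4,2,-5)
river: ρ → (-5,8,1)
river: ρ → (1,8,-5)
ρ-cycle length = 6 (tail of 1 descent step not counted)

6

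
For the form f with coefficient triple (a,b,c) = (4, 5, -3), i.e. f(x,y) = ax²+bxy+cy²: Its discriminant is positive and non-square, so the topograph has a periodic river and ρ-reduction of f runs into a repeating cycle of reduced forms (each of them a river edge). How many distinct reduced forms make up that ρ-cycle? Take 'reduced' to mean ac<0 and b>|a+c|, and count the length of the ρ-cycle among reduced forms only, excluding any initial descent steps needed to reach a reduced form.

D = 73, ⌊√D⌋ = 8
river: ρ → (-3,7,2)
river: ρ → (2,5,-6)
river: ρ → (-6,7,1)
river: ρ → (1,7,-6)
river: ρ → (-6,5,2)
river: ρ → (2,7,-3)
river: ρ → (-3,5,4)
river: ρ → (4,3,-4)
river: ρ → (-4,5,3)
river: ρ → (3,7,-2)
river: ρ → (-2,5,6)
river: ρ → (6,7,-1)
river: ρ → (-1,7,6)
river: ρ → (6,5,-2)
river: ρ → (-2,7,3)
river: ρ → (3,5,-4)
river: ρ → (-4,3,4)
river: ρ → (4,5,-3)
ρ-cycle length = 18 (tail of 0 descent steps not counted)

18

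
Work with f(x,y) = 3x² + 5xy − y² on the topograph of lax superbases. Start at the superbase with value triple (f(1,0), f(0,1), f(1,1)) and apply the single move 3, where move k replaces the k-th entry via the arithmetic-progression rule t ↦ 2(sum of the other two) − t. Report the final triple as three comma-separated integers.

start (3,-1,7) = (f(1,0),f(0,1),f(1,1))
replace slot 3: 2·(3+(-1)) − 7 = -3 → (3,-1,-3)

3,-1,-3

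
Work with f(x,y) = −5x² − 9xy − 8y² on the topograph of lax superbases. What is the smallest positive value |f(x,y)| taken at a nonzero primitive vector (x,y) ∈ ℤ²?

translate: b→-1 (≡9 mod 10), so (5,9,8)→(5,-1,4)
flip: (5,-1,4)→(4,1,5)
reduced (well bottom): (4,1,5) with a≤c, −a<b≤a
well minimum |f| = |-4| = 4 (negative-definite)

4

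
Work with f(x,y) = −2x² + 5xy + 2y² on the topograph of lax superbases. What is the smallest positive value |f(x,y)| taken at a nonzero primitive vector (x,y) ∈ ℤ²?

river: ρ → (2,3,-4)
river: ρ → (-4,5,1)
river: ρ → (1,5,-4)
river: ρ → (-4,3,2)
river: ρ → (2,5,-2)
river: ρ → (-2,3,4)
river: ρ → (4,5,-1)
river: ρ → (-1,5,4)
river: ρ → (4,3,-2)
river: ρ → (-2,5,2)
closes: descent 0, river 10
min |a| on river = 1

1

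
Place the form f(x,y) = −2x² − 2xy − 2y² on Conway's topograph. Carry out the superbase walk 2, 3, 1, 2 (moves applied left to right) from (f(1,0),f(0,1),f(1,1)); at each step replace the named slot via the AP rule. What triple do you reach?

start (-2,-2,-6) = (f(1,0),f(0,1),f(1,1))
replace slot 2: 2·((-2)+(-6)) − (-2) = -14 → (-2,-14,-6)
replace slot 3: 2·((-2)+(-14)) − (-6) = -26 → (-2,-14,-26)
replace slot 1: 2·((-14)+(-26)) − (-2) = -78 → (-78,-14,-26)
replace slot 2: 2·((-78)+(-26)) − (-14) = -194 → (-78,-194,-26)

-78,-194,-26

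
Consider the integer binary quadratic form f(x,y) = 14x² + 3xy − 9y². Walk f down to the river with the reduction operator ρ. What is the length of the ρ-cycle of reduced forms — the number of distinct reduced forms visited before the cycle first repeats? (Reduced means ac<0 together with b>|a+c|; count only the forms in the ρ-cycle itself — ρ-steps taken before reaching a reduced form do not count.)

D = 513, ⌊√D⌋ = 22
descent: ρ → (-9,15,8)  [lands on river]
river: ρ → (8,17,-7)
river: ρ → (-7,11,14)
river: ρ → (14,17,-4)
river: ρ → (-4,15,18)
river: ρ → (18,21,-1)
river: ρ → (-1,21,18)
river: ρ → (18,15,-4)
river: ρ → (-4,17,14)
river: ρ → (14,11,-7)
river: ρ → (-7,17,8)
river: ρ → (8,15,-9)
river: ρ → (-9,21,2)
river: ρ → (2,19,-19)
river: ρ → (-19,19,2)
river: ρ → (2,21,-9)
ρ-cycle length = 16 (tail of 1 descent step not counted)

16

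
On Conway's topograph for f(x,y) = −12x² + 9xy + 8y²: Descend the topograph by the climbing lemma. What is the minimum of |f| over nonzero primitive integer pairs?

river: ρ → (8,7,-13)
river: ρ → (-13,19,2)
river: ρ → (2,21,-3)
river: ρ → (-3,21,2)
river: ρ → (2,19,-13)
river: ρ → (-13,7,8)
river: ρ → (8,9,-12)
river: ρ → (-12,15,5)
river: ρ → (5,15,-12)
river: ρ → (-12,9,8)
closes: descent 0, river 10
min |a| on river = 2

2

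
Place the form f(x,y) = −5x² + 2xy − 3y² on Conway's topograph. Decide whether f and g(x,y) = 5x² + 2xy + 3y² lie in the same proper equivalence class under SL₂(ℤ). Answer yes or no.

D₁ = -56, D₂ = -56
f is negative-definite; reduce −f:
−f: flip: (5,-2,3)→(3,2,5)
−f: reduced (well bottom): (3,2,5) with a≤c, −a<b≤a
flip sign back: reduced form of f is (-3,-2,-5)
g: flip: (5,2,3)→(3,-2,5)
g: reduced (well bottom): (3,-2,5) with a≤c, −a<b≤a
reduced forms (-3, -2, -5) vs (3, -2, 5) ⇒ inequivalent

no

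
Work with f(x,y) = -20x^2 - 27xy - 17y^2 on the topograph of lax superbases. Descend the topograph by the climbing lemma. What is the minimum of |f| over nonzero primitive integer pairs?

translate: b→-13 (≡27 mod 40), so (20,27,17)→(20,-13,10)
flip: (20,-13,10)→(10,13,20)
translate: b→-7 (≡13 mod 20), so (10,13,20)→(10,-7,17)
reduced (well bottom): (10,-7,17) with a≤c, −a<b≤a
well minimum |f| = |-10| = 10 (negative-definite)

10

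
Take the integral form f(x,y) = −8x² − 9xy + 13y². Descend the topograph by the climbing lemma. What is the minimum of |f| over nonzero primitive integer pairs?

descent: ρ → (13,9,-8)  [lands on river]
river: ρ → (-8,7,14)
river: ρ → (14,21,-1)
river: ρ → (-1,21,14)
river: ρ → (14,7,-8)
river: ρ → (-8,9,13)
river: ρ → (13,17,-4)
river: ρ → (-4,15,17)
river: ρ → (17,19,-2)
river: ρ → (-2,21,7)
river: ρ → (7,21,-2)
river: ρ → (-2,19,17)
river: ρ → (17,15,-4)
river: ρ → (-4,17,13)
closes: descent 1, river 14
min |a| on river = 1

1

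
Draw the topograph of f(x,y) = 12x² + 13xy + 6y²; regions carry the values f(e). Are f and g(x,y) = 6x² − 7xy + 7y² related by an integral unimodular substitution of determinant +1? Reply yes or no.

D₁ = -119, D₂ = -119
f: translate: b→-11 (≡13 mod 24), so (12,13,6)→(12,-11,5)
f: flip: (12,-11,5)→(5,11,12)
f: translate: b→1 (≡11 mod 10), so (5,11,12)→(5,1,6)
f: reduced (well bottom): (5,1,6) with a≤c, −a<b≤a
g: translate: b→5 (≡-7 mod 12), so (6,-7,7)→(6,5,6)
g: reduced (well bottom): (6,5,6) with a≤c, −a<b≤a
reduced forms (5, 1, 6) vs (6, 5, 6) ⇒ inequivalent

no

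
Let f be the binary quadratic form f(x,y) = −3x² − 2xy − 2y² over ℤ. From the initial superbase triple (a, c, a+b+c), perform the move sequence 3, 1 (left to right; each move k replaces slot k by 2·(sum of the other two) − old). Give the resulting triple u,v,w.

start (-3,-2,-7) = (f(1,0),f(0,1),f(1,1))
replace slot 3: 2·((-3)+(-2)) − (-7) = -3 → (-3,-2,-3)
replace slot 1: 2·((-2)+(-3)) − (-3) = -7 → (-7,-2,-3)

-7,-2,-3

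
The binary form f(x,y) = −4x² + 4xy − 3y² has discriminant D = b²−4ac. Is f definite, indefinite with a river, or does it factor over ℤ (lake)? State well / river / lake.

D = b²−4ac = 4² − 4·(-4)·(-3) = -32
D < 0 ⇒ definite ⇒ every region one sign ⇒ single well

well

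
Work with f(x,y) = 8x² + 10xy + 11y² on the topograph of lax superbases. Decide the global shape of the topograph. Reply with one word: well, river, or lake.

D = b²−4ac = 10² − 4·8·11 = -252
D < 0 ⇒ definite ⇒ every region one sign ⇒ single well

well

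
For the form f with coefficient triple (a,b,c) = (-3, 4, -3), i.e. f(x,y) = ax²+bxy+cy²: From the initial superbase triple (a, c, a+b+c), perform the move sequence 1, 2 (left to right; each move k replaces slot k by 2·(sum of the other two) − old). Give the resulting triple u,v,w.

start (-3,-3,-2) = (f(1,0),f(0,1),f(1,1))
replace slot 1: 2·((-3)+(-2)) − (-3) = -7 → (-7,-3,-2)
replace slot 2: 2·((-7)+(-2)) − (-3) = -15 → (-7,-15,-2)

-7,-15,-2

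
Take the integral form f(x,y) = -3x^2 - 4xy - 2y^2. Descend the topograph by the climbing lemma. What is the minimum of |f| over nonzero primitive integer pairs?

translate: b→-2 (≡4 mod 6), so (3,4,2)→(3,-2,1)
flip: (3,-2,1)→(1,2,3)
translate: b→0 (≡2 mod 2), so (1,2,3)→(1,0,2)
reduced (well bottom): (1,0,2) with a≤c, −a<b≤a
well minimum |f| = |-1| = 1 (negative-definite)

1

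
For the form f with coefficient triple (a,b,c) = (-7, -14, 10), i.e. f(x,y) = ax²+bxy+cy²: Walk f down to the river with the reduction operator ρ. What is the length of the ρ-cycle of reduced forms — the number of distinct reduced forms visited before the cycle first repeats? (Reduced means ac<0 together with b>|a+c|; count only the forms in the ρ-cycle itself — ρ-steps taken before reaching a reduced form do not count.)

D = 476, ⌊√D⌋ = 21
descent: ρ → (10,14,-7)  [lands on river]
river: ρ → (-7,14,10)
river: ρ → (10,6,-11)
river: ρ → (-11,16,5)
river: ρ → (5,14,-14)
river: ρ → (-14,14,5)
river: ρ → (5,16,-11)
river: ρ → (-11,6,10)
ρ-cycle length = 8 (tail of 1 descent step not counted)

8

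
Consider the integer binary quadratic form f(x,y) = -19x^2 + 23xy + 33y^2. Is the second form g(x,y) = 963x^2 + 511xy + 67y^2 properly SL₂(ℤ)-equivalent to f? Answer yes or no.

D₁ = 3037, D₂ = 3037
river cycle of f (length 30): (33, 43, -9), (-9, 47, 23), (23, 45, -11), (-11, 43, 27), (27, 11, -27), (-27, 43, 11), (11, 45, -23), (-23, 47, 9), (9, 43, -33), (-33, 23, 19), … (20 more)
river cycle of g (length 30): (-9, 47, 23), (23, 45, -11), (-11, 43, 27), (27, 11, -27), (-27, 43, 11), (11, 45, -23), (-23, 47, 9), (9, 43, -33), (-33, 23, 19), (19, 53, -3), … (20 more)
cycles coincide ⇒ equivalent

yes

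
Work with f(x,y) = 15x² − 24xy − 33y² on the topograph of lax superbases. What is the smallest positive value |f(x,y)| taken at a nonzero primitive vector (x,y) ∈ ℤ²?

descent: ρ → (-33,24,15)  [lands on river]
river: ρ → (15,36,-21)
river: ρ → (-21,48,3)
river: ρ → (3,48,-21)
river: ρ → (-21,36,15)
river: ρ → (15,24,-33)
river: ρ → (-33,42,6)
river: ρ → (6,42,-33)
closes: descent 1, river 8
min |a| on river = 3

3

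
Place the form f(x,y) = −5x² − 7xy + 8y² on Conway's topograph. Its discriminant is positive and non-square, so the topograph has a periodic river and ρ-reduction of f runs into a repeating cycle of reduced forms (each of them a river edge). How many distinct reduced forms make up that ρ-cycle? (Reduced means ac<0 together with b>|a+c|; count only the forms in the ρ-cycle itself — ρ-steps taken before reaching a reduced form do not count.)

D = 209, ⌊√D⌋ = 14
descent: ρ → (8,7,-5)  [lands on river]
river: ρ → (-5,13,2)
river: ρ → (2,11,-11)
river: ρ → (-11,11,2)
river: ρ → (2,13,-5)
river: ρ → (-5,7,8)
river: ρ → (8,9,-4)
river: ρ → (-4,7,10)
river: ρ → (10,13,-1)
river: ρ → (-1,13,10)
river: ρ → (10,7,-4)
river: ρ → (-4,9,8)
ρ-cycle length = 12 (tail of 1 descent step not counted)

12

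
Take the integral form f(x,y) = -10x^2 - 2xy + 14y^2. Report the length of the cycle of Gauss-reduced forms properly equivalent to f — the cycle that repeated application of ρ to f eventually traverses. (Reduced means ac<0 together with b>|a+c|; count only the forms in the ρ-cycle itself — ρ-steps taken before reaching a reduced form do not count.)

D = 564, ⌊√D⌋ = 23
descent: ρ → (14,2,-10)
descent: ρ → (-10,18,6)  [lands on river]
river: ρ → (6,18,-10)
river: ρ → (-10,22,2)
river: ρ → (2,22,-10)
ρ-cycle length = 4 (tail of 2 descent steps not counted)

4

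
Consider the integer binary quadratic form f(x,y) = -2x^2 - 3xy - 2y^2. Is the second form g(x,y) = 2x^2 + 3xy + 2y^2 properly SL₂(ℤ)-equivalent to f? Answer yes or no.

D₁ = -7, D₂ = -7
f is negative-definite; reduce −f:
−f: translate: b→-1 (≡3 mod 4), so (2,3,2)→(2,-1,1)
−f: flip: (2,-1,1)→(1,1,2)
−f: reduced (well bottom): (1,1,2) with a≤c, −a<b≤a
flip sign back: reduced form of f is (-1,-1,-2)
g: translate: b→-1 (≡3 mod 4), so (2,3,2)→(2,-1,1)
g: flip: (2,-1,1)→(1,1,2)
g: reduced (well bottom): (1,1,2) with a≤c, −a<b≤a
reduced forms (-1, -1, -2) vs (1, 1, 2) ⇒ inequivalent

no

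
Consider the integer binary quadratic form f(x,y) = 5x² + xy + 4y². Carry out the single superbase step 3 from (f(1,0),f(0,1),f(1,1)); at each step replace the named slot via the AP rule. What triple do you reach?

start (5,4,10) = (f(1,0),f(0,1),f(1,1))
replace slot 3: 2·(5+4) − 10 = 8 → (5,4,8)

5,4,8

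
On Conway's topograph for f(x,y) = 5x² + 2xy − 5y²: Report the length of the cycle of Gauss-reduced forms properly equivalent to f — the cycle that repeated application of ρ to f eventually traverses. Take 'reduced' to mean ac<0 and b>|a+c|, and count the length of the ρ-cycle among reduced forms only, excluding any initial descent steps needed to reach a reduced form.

D = 104, ⌊√D⌋ = 10
river: ρ → (-5,8,2)
river: ρ → (2,8,-5)
river: ρ → (-5,2,5)
river: ρ → (5,8,-2)
river: ρ → (-2,8,5)
river: ρ → (5,2,-5)
ρ-cycle length = 6 (tail of 0 descent steps not counted)

6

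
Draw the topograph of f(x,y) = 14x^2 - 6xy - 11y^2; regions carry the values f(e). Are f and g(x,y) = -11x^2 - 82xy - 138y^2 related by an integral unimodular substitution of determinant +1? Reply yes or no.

D₁ = 652, D₂ = 652
river cycle of f (length 18): (-11, 6, 14), (14, 22, -3), (-3, 20, 21), (21, 22, -2), (-2, 22, 21), (21, 20, -3), (-3, 22, 14), (14, 6, -11), (-11, 16, 9), (9, 20, -7), … (8 more)
river cycle of g (length 18): (-11, 6, 14), (14, 22, -3), (-3, 20, 21), (21, 22, -2), (-2, 22, 21), (21, 20, -3), (-3, 22, 14), (14, 6, -11), (-11, 16, 9), (9, 20, -7), … (8 more)
cycles coincide ⇒ equivalent

yes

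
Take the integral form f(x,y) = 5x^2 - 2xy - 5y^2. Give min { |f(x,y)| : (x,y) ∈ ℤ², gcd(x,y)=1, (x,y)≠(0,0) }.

descent: ρ → (-5,2,5)  [lands on river]
river: ρ → (5,8,-2)
river: ρ → (-2,8,5)
river: ρ → (5,2,-5)
river: ρ → (-5,8,2)
river: ρ → (2,8,-5)
closes: descent 1, river 6
min |a| on river = 2

2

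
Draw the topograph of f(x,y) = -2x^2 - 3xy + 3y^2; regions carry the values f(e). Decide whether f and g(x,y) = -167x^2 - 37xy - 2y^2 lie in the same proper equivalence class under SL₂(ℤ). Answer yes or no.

D₁ = 33, D₂ = 33
river cycle of f (length 4): (3, 3, -2), (-2, 5, 1), (1, 5, -2), (-2, 3, 3)
river cycle of g (length 4): (-2, 5, 1), (1, 5, -2), (-2, 3, 3), (3, 3, -2)
cycles coincide ⇒ equivalent

yes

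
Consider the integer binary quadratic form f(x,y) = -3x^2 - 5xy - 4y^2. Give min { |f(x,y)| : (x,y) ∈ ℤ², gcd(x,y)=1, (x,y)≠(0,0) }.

translate: b→-1 (≡5 mod 6), so (3,5,4)→(3,-1,2)
flip: (3,-1,2)→(2,1,3)
reduced (well bottom): (2,1,3) with a≤c, −a<b≤a
well minimum |f| = |-2| = 2 (negative-definite)

2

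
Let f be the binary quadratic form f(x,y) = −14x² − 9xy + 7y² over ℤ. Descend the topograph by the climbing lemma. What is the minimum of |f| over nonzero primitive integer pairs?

descent: ρ → (7,9,-14)  [lands on river]
river: ρ → (-14,19,2)
river: ρ → (2,21,-4)
river: ρ → (-4,19,7)
closes: descent 1, river 4
min |a| on river = 2

2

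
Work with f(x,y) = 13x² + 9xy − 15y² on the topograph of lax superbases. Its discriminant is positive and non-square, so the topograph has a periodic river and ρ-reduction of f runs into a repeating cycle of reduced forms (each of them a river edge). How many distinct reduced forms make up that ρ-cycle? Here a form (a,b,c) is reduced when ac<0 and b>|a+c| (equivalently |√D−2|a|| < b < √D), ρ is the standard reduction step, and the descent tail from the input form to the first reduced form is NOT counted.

D = 861, ⌊√D⌋ = 29
river: ρ → (-15,21,7)
river: ρ → (7,21,-15)
river: ρ → (-15,9,13)
river: ρ → (13,17,-11)
river: ρ → (-11,27,3)
river: ρ → (3,27,-11)
river: ρ → (-11,17,13)
river: ρ → (13,9,-15)
ρ-cycle length = 8 (tail of 0 descent steps not counted)

8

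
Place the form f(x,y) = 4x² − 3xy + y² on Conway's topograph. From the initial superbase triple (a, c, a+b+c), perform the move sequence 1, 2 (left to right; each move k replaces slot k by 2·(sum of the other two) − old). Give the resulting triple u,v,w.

start (4,1,2) = (f(1,0),f(0,1),f(1,1))
replace slot 1: 2·(1+2) − 4 = 2 → (2,1,2)
replace slot 2: 2·(2+2) − 1 = 7 → (2,7,2)

2,7,2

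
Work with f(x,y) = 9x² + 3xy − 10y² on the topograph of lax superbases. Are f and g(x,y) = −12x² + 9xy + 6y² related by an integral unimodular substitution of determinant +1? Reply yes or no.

D₁ = 369, D₂ = 369
river cycle of f (length 16): (-10, 17, 2), (2, 19, -1), (-1, 19, 2), (2, 17, -10), (-10, 3, 9), (9, 15, -4), (-4, 17, 5), (5, 13, -10), (-10, 7, 8), (8, 9, -9), … (6 more)
river cycle of g (length 10): (6, 15, -6), (-6, 9, 12), (12, 15, -3), (-3, 15, 12), (12, 9, -6), (-6, 15, 6), (6, 9, -12), (-12, 15, 3), (3, 15, -12), (-12, 9, 6)
cycles differ ⇒ inequivalent

no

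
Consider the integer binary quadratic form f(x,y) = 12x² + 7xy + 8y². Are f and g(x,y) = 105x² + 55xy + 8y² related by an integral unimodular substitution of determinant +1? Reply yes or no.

D₁ = -335, D₂ = -335
f: flip: (12,7,8)→(8,-7,12)
f: reduced (well bottom): (8,-7,12) with a≤c, −a<b≤a
g: flip: (105,55,8)→(8,-55,105)
g: translate: b→-7 (≡-55 mod 16), so (8,-55,105)→(8,-7,12)
g: reduced (well bottom): (8,-7,12) with a≤c, −a<b≤a
reduced forms (8, -7, 12) vs (8, -7, 12) ⇒ equivalent

yes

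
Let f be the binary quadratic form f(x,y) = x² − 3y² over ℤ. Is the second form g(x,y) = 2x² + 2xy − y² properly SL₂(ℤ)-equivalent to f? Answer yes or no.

D₁ = 12, D₂ = 12
river cycle of f (length 2): (1, 2, -2), (-2, 2, 1)
river cycle of g (length 2): (-1, 2, 2), (2, 2, -1)
cycles differ ⇒ inequivalent

no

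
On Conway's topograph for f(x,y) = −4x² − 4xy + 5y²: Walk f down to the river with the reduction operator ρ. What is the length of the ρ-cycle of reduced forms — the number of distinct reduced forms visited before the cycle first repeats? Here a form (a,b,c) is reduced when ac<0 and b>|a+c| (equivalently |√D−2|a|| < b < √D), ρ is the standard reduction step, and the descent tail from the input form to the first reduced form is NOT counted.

D = 96, ⌊√D⌋ = 9
descent: ρ → (5,4,-4)  [lands on river]
river: ρ → (-4,4,5)
river: ρ → (5,6,-3)
river: ρ → (-3,6,5)
ρ-cycle length = 4 (tail of 1 descent step not counted)

4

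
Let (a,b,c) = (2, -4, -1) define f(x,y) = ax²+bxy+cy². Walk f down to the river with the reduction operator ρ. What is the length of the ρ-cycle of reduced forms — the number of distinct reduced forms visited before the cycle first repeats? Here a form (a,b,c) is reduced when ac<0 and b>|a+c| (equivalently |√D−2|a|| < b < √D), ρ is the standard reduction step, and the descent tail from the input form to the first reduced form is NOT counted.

D = 24, ⌊√D⌋ = 4
descent: ρ → (-1,4,2)  [lands on river]
river: ρ → (2,4,-1)
ρ-cycle length = 2 (tail of 1 descent step not counted)

2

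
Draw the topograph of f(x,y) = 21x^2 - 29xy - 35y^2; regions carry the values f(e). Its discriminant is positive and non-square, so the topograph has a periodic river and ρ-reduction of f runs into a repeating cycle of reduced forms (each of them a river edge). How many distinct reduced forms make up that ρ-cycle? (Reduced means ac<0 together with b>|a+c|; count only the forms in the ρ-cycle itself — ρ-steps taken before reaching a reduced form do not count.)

D = 3781, ⌊√D⌋ = 61
descent: ρ → (-35,29,21)  [lands on river]
river: ρ → (21,55,-9)
river: ρ → (-9,53,27)
river: ρ → (27,55,-7)
river: ρ → (-7,57,19)
river: ρ → (19,57,-7)
river: ρ → (-7,55,27)
river: ρ → (27,53,-9)
river: ρ → (-9,55,21)
river: ρ → (21,29,-35)
river: ρ → (-35,41,15)
river: ρ → (15,49,-23)
river: ρ → (-23,43,21)
river: ρ → (21,41,-25)
river: ρ → (-25,59,3)
river: ρ → (3,61,-5)
river: ρ → (-5,59,15)
river: ρ → (15,61,-1)
river: ρ → (-1,61,15)
river: ρ → (15,59,-5)
river: ρ → (-5,61,3)
river: ρ → (3,59,-25)
river: ρ → (-25,41,21)
river: ρ → (21,43,-23)
river: ρ → (-23,49,15)
river: ρ → (15,41,-35)
ρ-cycle length = 26 (tail of 1 descent step not counted)

26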